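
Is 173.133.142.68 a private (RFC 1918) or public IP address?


RFC 1918 private ranges:
  10.0.0.0/8 (10.0.0.0 - 10.255.255.255)
  172.16.0.0/12 (172.16.0.0 - 172.31.255.255)
  192.168.0.0/16 (192.168.0.0 - 192.168.255.255)
Public (not in any RFC 1918 range)


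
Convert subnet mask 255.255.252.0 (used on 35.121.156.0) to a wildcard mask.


Subnet mask: 255.255.252.0
Wildcard = 255.255.255.255 - subnet mask
255 - 255 = 0
255 - 255 = 0
255 - 252 = 3
255 - 0 = 255
Wildcard: 0.0.3.255


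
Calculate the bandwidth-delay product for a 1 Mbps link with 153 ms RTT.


BDP = bandwidth * RTT
= 1 Mbps * 153 ms
= 1 * 1e6 * 153 / 1000 bits
= 153000 bits
= 19125 bytes
= 18.6768 KB
BDP = 153000 bits (19125 bytes)


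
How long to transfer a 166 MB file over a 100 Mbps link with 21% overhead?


Effective throughput = 100 * (1 - 21/100) = 79 Mbps
File size in Mb = 166 * 8 = 1328 Mb
Time = 1328 / 79
Time = 16.8101 seconds


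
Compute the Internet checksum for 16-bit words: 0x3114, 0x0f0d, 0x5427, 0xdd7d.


Sum all words (with carry folding):
+ 0x3114 = 0x3114
+ 0x0f0d = 0x4021
+ 0x5427 = 0x9448
+ 0xdd7d = 0x71c6
One's complement: ~0x71c6
Checksum = 0x8e39


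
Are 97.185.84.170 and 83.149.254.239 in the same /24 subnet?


Mask: 255.255.255.0
97.185.84.170 AND mask = 97.185.84.0
83.149.254.239 AND mask = 83.149.254.0
No, different subnets (97.185.84.0 vs 83.149.254.0)


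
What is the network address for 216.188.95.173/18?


IP:   11011000.10111100.01011111.10101101
Mask: 11111111.11111111.11000000.00000000
AND operation:
Net:  11011000.10111100.01000000.00000000
Network: 216.188.64.0/18


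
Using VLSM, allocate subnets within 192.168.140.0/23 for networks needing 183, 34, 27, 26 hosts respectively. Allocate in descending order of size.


183 hosts -> /24 (254 usable): 192.168.140.0/24
34 hosts -> /26 (62 usable): 192.168.141.0/26
27 hosts -> /27 (30 usable): 192.168.141.64/27
26 hosts -> /27 (30 usable): 192.168.141.96/27
Allocation: 192.168.140.0/24 (183 hosts, 254 usable); 192.168.141.0/26 (34 hosts, 62 usable); 192.168.141.64/27 (27 hosts, 30 usable); 192.168.141.96/27 (26 hosts, 30 usable)


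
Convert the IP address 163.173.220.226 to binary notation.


163 = 10100011
173 = 10101101
220 = 11011100
226 = 11100010
Binary: 10100011.10101101.11011100.11100010


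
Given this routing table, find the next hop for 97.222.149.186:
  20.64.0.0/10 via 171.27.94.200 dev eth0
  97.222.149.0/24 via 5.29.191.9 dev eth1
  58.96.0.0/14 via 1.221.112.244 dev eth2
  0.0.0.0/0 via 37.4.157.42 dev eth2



Longest prefix match for 97.222.149.186:
  /10 20.64.0.0: no
  /24 97.222.149.0: MATCH
  /14 58.96.0.0: no
  /0 0.0.0.0: MATCH
Selected: next-hop 5.29.191.9 via eth1 (matched /24)


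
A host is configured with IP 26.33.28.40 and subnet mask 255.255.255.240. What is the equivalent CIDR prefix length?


Binary: 11111111.11111111.11111111.11110000
Count leading 1s
Prefix: /28


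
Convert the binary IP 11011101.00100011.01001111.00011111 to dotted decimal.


11011101 = 221
00100011 = 35
01001111 = 79
00011111 = 31
IP: 221.35.79.31


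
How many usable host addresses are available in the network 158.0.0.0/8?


Host bits = 32 - 8 = 24
Total addresses = 2^24 = 16777216
Usable = total - 2 (network and broadcast)
Usable hosts: 16777214


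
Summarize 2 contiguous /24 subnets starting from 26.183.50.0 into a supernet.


Original prefix: /24
Number of subnets: 2 = 2^1
New prefix = 24 - 1 = 23
Supernet: 26.183.50.0/23


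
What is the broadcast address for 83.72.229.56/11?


Network: 83.64.0.0/11
Host bits = 21
Set all host bits to 1:
Broadcast: 83.95.255.255


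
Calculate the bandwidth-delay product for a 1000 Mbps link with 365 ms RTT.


BDP = bandwidth * RTT
= 1000 Mbps * 365 ms
= 1000 * 1e6 * 365 / 1000 bits
= 365000000 bits
= 45625000 bytes
= 44555.6641 KB
BDP = 365000000 bits (45625000 bytes)


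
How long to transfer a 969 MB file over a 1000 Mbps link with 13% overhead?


Effective throughput = 1000 * (1 - 13/100) = 870 Mbps
File size in Mb = 969 * 8 = 7752 Mb
Time = 7752 / 870
Time = 8.9103 seconds


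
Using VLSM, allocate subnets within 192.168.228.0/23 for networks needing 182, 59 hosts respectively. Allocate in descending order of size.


182 hosts -> /24 (254 usable): 192.168.228.0/24
59 hosts -> /26 (62 usable): 192.168.229.0/26
Allocation: 192.168.228.0/24 (182 hosts, 254 usable); 192.168.229.0/26 (59 hosts, 62 usable)


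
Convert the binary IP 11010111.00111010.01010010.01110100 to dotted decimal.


11010111 = 215
00111010 = 58
01010010 = 82
01110100 = 116
IP: 215.58.82.116


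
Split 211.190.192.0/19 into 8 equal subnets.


New prefix = 19 + 3 = 22
Each subnet has 1024 addresses
  211.190.192.0/22
  211.190.196.0/22
  211.190.200.0/22
  211.190.204.0/22
  211.190.208.0/22
  211.190.212.0/22
  211.190.216.0/22
  211.190.220.0/22
Subnets: 211.190.192.0/22, 211.190.196.0/22, 211.190.200.0/22, 211.190.204.0/22, 211.190.208.0/22, 211.190.212.0/22, 211.190.216.0/22, 211.190.220.0/22


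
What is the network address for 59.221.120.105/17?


IP:   00111011.11011101.01111000.01101001
Mask: 11111111.11111111.10000000.00000000
AND operation:
Net:  00111011.11011101.00000000.00000000
Network: 59.221.0.0/17


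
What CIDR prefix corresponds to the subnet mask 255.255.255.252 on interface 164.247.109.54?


Binary: 11111111.11111111.11111111.11111100
Count leading 1s
Prefix: /30


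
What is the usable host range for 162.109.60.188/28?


Network: 162.109.60.176
Broadcast: 162.109.60.191
First usable = network + 1
Last usable = broadcast - 1
Range: 162.109.60.177 to 162.109.60.190


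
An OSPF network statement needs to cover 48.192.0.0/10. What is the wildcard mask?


Subnet mask: 255.192.0.0
Wildcard = 255.255.255.255 - subnet mask
255 - 255 = 0
255 - 192 = 63
255 - 0 = 255
255 - 0 = 255
Wildcard: 0.63.255.255


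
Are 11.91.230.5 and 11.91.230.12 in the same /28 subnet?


Mask: 255.255.255.240
11.91.230.5 AND mask = 11.91.230.0
11.91.230.12 AND mask = 11.91.230.0
Yes, same subnet (11.91.230.0)


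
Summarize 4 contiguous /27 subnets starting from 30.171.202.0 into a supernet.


Original prefix: /27
Number of subnets: 4 = 2^2
New prefix = 27 - 2 = 25
Supernet: 30.171.202.0/25


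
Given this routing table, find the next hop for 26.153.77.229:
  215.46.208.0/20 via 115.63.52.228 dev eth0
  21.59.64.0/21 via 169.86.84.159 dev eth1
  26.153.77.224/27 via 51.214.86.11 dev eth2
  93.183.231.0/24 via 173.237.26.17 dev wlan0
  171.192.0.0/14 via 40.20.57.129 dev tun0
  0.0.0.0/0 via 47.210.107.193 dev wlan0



Longest prefix match for 26.153.77.229:
  /20 215.46.208.0: no
  /21 21.59.64.0: no
  /27 26.153.77.224: MATCH
  /24 93.183.231.0: no
  /14 171.192.0.0: no
  /0 0.0.0.0: MATCH
Selected: next-hop 51.214.86.11 via eth2 (matched /27)


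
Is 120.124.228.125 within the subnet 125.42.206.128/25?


Subnet network: 125.42.206.128
Test IP AND mask: 120.124.228.0
No, 120.124.228.125 is not in 125.42.206.128/25


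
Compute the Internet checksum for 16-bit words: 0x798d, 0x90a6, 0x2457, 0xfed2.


Sum all words (with carry folding):
+ 0x798d = 0x798d
+ 0x90a6 = 0x0a34
+ 0x2457 = 0x2e8b
+ 0xfed2 = 0x2d5e
One's complement: ~0x2d5e
Checksum = 0xd2a1


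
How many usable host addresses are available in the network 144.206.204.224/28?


Host bits = 32 - 28 = 4
Total addresses = 2^4 = 16
Usable = total - 2 (network and broadcast)
Usable hosts: 14


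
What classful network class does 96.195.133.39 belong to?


First octet: 96
Binary: 01100000
0xxxxxxx -> Class A (1-126)
Class A, default mask 255.0.0.0 (/8)


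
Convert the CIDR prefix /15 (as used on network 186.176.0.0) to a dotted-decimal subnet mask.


/15 means 15 network bits, 17 host bits
Binary: 11111111111111100000000000000000
Mask: 255.254.0.0


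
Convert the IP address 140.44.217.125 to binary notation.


140 = 10001100
44 = 00101100
217 = 11011001
125 = 01111101
Binary: 10001100.00101100.11011001.01111101


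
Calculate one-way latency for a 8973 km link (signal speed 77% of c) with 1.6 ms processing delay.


Speed = 0.77 * 3e5 km/s = 231000 km/s
Propagation delay = 8973 / 231000 = 0.0388 s = 38.8442 ms
Processing delay = 1.6 ms
Total one-way latency = 40.4442 ms


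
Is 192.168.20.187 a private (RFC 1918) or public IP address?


RFC 1918 private ranges:
  10.0.0.0/8 (10.0.0.0 - 10.255.255.255)
  172.16.0.0/12 (172.16.0.0 - 172.31.255.255)
  192.168.0.0/16 (192.168.0.0 - 192.168.255.255)
Private (in 192.168.0.0/16)


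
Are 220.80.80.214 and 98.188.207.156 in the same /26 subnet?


Mask: 255.255.255.192
220.80.80.214 AND mask = 220.80.80.192
98.188.207.156 AND mask = 98.188.207.128
No, different subnets (220.80.80.192 vs 98.188.207.128)


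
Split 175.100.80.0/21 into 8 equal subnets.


New prefix = 21 + 3 = 24
Each subnet has 256 addresses
  175.100.80.0/24
  175.100.81.0/24
  175.100.82.0/24
  175.100.83.0/24
  175.100.84.0/24
  175.100.85.0/24
  175.100.86.0/24
  175.100.87.0/24
Subnets: 175.100.80.0/24, 175.100.81.0/24, 175.100.82.0/24, 175.100.83.0/24, 175.100.84.0/24, 175.100.85.0/24, 175.100.86.0/24, 175.100.87.0/24


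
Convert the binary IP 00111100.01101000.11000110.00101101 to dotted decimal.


00111100 = 60
01101000 = 104
11000110 = 198
00101101 = 45
IP: 60.104.198.45


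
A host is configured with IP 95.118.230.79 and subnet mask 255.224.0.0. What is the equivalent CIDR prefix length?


Binary: 11111111.11100000.00000000.00000000
Count leading 1s
Prefix: /11


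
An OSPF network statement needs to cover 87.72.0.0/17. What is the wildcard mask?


Subnet mask: 255.255.128.0
Wildcard = 255.255.255.255 - subnet mask
255 - 255 = 0
255 - 255 = 0
255 - 128 = 127
255 - 0 = 255
Wildcard: 0.0.127.255


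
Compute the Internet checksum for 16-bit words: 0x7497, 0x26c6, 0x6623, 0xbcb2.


Sum all words (with carry folding):
+ 0x7497 = 0x7497
+ 0x26c6 = 0x9b5d
+ 0x6623 = 0x0181
+ 0xbcb2 = 0xbe33
One's complement: ~0xbe33
Checksum = 0x41cc


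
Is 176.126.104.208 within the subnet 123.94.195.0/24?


Subnet network: 123.94.195.0
Test IP AND mask: 176.126.104.0
No, 176.126.104.208 is not in 123.94.195.0/24


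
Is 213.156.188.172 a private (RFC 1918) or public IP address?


RFC 1918 private ranges:
  10.0.0.0/8 (10.0.0.0 - 10.255.255.255)
  172.16.0.0/12 (172.16.0.0 - 172.31.255.255)
  192.168.0.0/16 (192.168.0.0 - 192.168.255.255)
Public (not in any RFC 1918 range)


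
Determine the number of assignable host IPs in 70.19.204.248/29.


Host bits = 32 - 29 = 3
Total addresses = 2^3 = 8
Usable = total - 2 (network and broadcast)
Usable hosts: 6


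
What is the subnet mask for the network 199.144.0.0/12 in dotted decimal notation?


/12 means 12 network bits, 20 host bits
Binary: 11111111111100000000000000000000
Mask: 255.240.0.0


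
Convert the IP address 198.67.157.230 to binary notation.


198 = 11000110
67 = 01000011
157 = 10011101
230 = 11100110
Binary: 11000110.01000011.10011101.11100110


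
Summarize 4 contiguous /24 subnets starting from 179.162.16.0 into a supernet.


Original prefix: /24
Number of subnets: 4 = 2^2
New prefix = 24 - 2 = 22
Supernet: 179.162.16.0/22


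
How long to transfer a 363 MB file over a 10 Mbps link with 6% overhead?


Effective throughput = 10 * (1 - 6/100) = 9.4 Mbps
File size in Mb = 363 * 8 = 2904 Mb
Time = 2904 / 9.4
Time = 308.9362 seconds


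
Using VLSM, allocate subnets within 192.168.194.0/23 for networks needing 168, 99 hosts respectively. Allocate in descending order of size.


168 hosts -> /24 (254 usable): 192.168.194.0/24
99 hosts -> /25 (126 usable): 192.168.195.0/25
Allocation: 192.168.194.0/24 (168 hosts, 254 usable); 192.168.195.0/25 (99 hosts, 126 usable)


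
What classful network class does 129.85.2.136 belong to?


First octet: 129
Binary: 10000001
10xxxxxx -> Class B (128-191)
Class B, default mask 255.255.0.0 (/16)


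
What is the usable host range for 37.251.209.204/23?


Network: 37.251.208.0
Broadcast: 37.251.209.255
First usable = network + 1
Last usable = broadcast - 1
Range: 37.251.208.1 to 37.251.209.254


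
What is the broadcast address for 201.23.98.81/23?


Network: 201.23.98.0/23
Host bits = 9
Set all host bits to 1:
Broadcast: 201.23.99.255


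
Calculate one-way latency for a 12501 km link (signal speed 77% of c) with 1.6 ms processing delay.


Speed = 0.77 * 3e5 km/s = 231000 km/s
Propagation delay = 12501 / 231000 = 0.0541 s = 54.1169 ms
Processing delay = 1.6 ms
Total one-way latency = 55.7169 ms


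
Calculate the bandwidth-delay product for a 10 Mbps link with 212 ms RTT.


BDP = bandwidth * RTT
= 10 Mbps * 212 ms
= 10 * 1e6 * 212 / 1000 bits
= 2120000 bits
= 265000 bytes
= 258.7891 KB
BDP = 2120000 bits (265000 bytes)


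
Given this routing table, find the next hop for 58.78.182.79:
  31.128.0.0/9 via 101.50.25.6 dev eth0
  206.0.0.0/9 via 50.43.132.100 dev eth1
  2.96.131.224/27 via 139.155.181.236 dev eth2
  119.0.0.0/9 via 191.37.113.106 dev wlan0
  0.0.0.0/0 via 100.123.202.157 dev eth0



Longest prefix match for 58.78.182.79:
  /9 31.128.0.0: no
  /9 206.0.0.0: no
  /27 2.96.131.224: no
  /9 119.0.0.0: no
  /0 0.0.0.0: MATCH
Selected: next-hop 100.123.202.157 via eth0 (matched /0)


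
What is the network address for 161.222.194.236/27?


IP:   10100001.11011110.11000010.11101100
Mask: 11111111.11111111.11111111.11100000
AND operation:
Net:  10100001.11011110.11000010.11100000
Network: 161.222.194.224/27


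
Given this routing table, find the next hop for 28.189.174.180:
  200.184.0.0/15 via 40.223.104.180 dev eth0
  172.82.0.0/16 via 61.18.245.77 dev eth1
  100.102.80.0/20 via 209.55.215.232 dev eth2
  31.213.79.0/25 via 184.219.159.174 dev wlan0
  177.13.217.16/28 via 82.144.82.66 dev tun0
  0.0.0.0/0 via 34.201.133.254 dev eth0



Longest prefix match for 28.189.174.180:
  /15 200.184.0.0: no
  /16 172.82.0.0: no
  /20 100.102.80.0: no
  /25 31.213.79.0: no
  /28 177.13.217.16: no
  /0 0.0.0.0: MATCH
Selected: next-hop 34.201.133.254 via eth0 (matched /0)


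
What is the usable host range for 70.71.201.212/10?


Network: 70.64.0.0
Broadcast: 70.127.255.255
First usable = network + 1
Last usable = broadcast - 1
Range: 70.64.0.1 to 70.127.255.254


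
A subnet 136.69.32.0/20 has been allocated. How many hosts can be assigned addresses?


Host bits = 32 - 20 = 12
Total addresses = 2^12 = 4096
Usable = total - 2 (network and broadcast)
Usable hosts: 4094


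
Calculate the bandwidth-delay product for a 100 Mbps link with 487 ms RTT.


BDP = bandwidth * RTT
= 100 Mbps * 487 ms
= 100 * 1e6 * 487 / 1000 bits
= 48700000 bits
= 6087500 bytes
= 5944.8242 KB
BDP = 48700000 bits (6087500 bytes)


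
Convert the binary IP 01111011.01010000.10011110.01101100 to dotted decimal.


01111011 = 123
01010000 = 80
10011110 = 158
01101100 = 108
IP: 123.80.158.108


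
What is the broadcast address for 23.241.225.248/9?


Network: 23.128.0.0/9
Host bits = 23
Set all host bits to 1:
Broadcast: 23.255.255.255


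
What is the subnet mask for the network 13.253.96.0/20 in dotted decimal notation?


/20 means 20 network bits, 12 host bits
Binary: 11111111111111111111000000000000
Mask: 255.255.240.0


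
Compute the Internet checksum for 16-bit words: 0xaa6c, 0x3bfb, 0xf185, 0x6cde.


Sum all words (with carry folding):
+ 0xaa6c = 0xaa6c
+ 0x3bfb = 0xe667
+ 0xf185 = 0xd7ed
+ 0x6cde = 0x44cc
One's complement: ~0x44cc
Checksum = 0xbb33


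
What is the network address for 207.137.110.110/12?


IP:   11001111.10001001.01101110.01101110
Mask: 11111111.11110000.00000000.00000000
AND operation:
Net:  11001111.10000000.00000000.00000000
Network: 207.128.0.0/12


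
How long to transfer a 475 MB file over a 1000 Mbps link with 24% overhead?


Effective throughput = 1000 * (1 - 24/100) = 760 Mbps
File size in Mb = 475 * 8 = 3800 Mb
Time = 3800 / 760
Time = 5 seconds


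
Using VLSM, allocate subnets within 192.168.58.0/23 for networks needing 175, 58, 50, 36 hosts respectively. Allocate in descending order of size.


175 hosts -> /24 (254 usable): 192.168.58.0/24
58 hosts -> /26 (62 usable): 192.168.59.0/26
50 hosts -> /26 (62 usable): 192.168.59.64/26
36 hosts -> /26 (62 usable): 192.168.59.128/26
Allocation: 192.168.58.0/24 (175 hosts, 254 usable); 192.168.59.0/26 (58 hosts, 62 usable); 192.168.59.64/26 (50 hosts, 62 usable); 192.168.59.128/26 (36 hosts, 62 usable)


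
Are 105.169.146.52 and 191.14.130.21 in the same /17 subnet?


Mask: 255.255.128.0
105.169.146.52 AND mask = 105.169.128.0
191.14.130.21 AND mask = 191.14.128.0
No, different subnets (105.169.128.0 vs 191.14.128.0)


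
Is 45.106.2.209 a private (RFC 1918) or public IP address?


RFC 1918 private ranges:
  10.0.0.0/8 (10.0.0.0 - 10.255.255.255)
  172.16.0.0/12 (172.16.0.0 - 172.31.255.255)
  192.168.0.0/16 (192.168.0.0 - 192.168.255.255)
Public (not in any RFC 1918 range)


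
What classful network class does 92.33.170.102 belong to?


First octet: 92
Binary: 01011100
0xxxxxxx -> Class A (1-126)
Class A, default mask 255.0.0.0 (/8)


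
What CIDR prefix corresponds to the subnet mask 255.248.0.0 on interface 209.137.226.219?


Binary: 11111111.11111000.00000000.00000000
Count leading 1s
Prefix: /13


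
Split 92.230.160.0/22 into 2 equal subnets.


New prefix = 22 + 1 = 23
Each subnet has 512 addresses
  92.230.160.0/23
  92.230.162.0/23
Subnets: 92.230.160.0/23, 92.230.162.0/23


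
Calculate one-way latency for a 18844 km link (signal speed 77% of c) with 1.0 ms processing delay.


Speed = 0.77 * 3e5 km/s = 231000 km/s
Propagation delay = 18844 / 231000 = 0.0816 s = 81.5758 ms
Processing delay = 1.0 ms
Total one-way latency = 82.5758 ms


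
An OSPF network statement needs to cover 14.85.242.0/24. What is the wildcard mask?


Subnet mask: 255.255.255.0
Wildcard = 255.255.255.255 - subnet mask
255 - 255 = 0
255 - 255 = 0
255 - 255 = 0
255 - 0 = 255
Wildcard: 0.0.0.255


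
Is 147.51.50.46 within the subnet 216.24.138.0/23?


Subnet network: 216.24.138.0
Test IP AND mask: 147.51.50.0
No, 147.51.50.46 is not in 216.24.138.0/23


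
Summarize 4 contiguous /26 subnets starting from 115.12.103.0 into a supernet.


Original prefix: /26
Number of subnets: 4 = 2^2
New prefix = 26 - 2 = 24
Supernet: 115.12.103.0/24


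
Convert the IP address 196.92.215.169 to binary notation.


196 = 11000100
92 = 01011100
215 = 11010111
169 = 10101001
Binary: 11000100.01011100.11010111.10101001


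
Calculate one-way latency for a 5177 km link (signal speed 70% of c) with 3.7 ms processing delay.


Speed = 0.7 * 3e5 km/s = 210000 km/s
Propagation delay = 5177 / 210000 = 0.0247 s = 24.6524 ms
Processing delay = 3.7 ms
Total one-way latency = 28.3524 ms


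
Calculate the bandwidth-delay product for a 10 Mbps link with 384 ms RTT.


BDP = bandwidth * RTT
= 10 Mbps * 384 ms
= 10 * 1e6 * 384 / 1000 bits
= 3840000 bits
= 480000 bytes
= 468.75 KB
BDP = 3840000 bits (480000 bytes)


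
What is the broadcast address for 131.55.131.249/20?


Network: 131.55.128.0/20
Host bits = 12
Set all host bits to 1:
Broadcast: 131.55.143.255


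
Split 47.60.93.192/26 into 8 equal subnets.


New prefix = 26 + 3 = 29
Each subnet has 8 addresses
  47.60.93.192/29
  47.60.93.200/29
  47.60.93.208/29
  47.60.93.216/29
  47.60.93.224/29
  47.60.93.232/29
  47.60.93.240/29
  47.60.93.248/29
Subnets: 47.60.93.192/29, 47.60.93.200/29, 47.60.93.208/29, 47.60.93.216/29, 47.60.93.224/29, 47.60.93.232/29, 47.60.93.240/29, 47.60.93.248/29


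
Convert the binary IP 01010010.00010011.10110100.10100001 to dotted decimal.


01010010 = 82
00010011 = 19
10110100 = 180
10100001 = 161
IP: 82.19.180.161


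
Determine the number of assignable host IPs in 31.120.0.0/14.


Host bits = 32 - 14 = 18
Total addresses = 2^18 = 262144
Usable = total - 2 (network and broadcast)
Usable hosts: 262142


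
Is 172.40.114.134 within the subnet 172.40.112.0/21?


Subnet network: 172.40.112.0
Test IP AND mask: 172.40.112.0
Yes, 172.40.114.134 is in 172.40.112.0/21


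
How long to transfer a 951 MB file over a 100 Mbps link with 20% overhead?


Effective throughput = 100 * (1 - 20/100) = 80 Mbps
File size in Mb = 951 * 8 = 7608 Mb
Time = 7608 / 80
Time = 95.1 seconds


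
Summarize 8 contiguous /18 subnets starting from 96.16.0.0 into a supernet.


Original prefix: /18
Number of subnets: 8 = 2^3
New prefix = 18 - 3 = 15
Supernet: 96.16.0.0/15


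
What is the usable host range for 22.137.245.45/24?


Network: 22.137.245.0
Broadcast: 22.137.245.255
First usable = network + 1
Last usable = broadcast - 1
Range: 22.137.245.1 to 22.137.245.254


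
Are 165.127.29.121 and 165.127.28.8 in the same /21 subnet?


Mask: 255.255.248.0
165.127.29.121 AND mask = 165.127.24.0
165.127.28.8 AND mask = 165.127.24.0
Yes, same subnet (165.127.24.0)


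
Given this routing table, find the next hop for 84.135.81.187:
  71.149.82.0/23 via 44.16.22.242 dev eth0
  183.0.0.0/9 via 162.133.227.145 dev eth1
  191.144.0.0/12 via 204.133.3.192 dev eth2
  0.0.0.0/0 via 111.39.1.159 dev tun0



Longest prefix match for 84.135.81.187:
  /23 71.149.82.0: no
  /9 183.0.0.0: no
  /12 191.144.0.0: no
  /0 0.0.0.0: MATCH
Selected: next-hop 111.39.1.159 via tun0 (matched /0)


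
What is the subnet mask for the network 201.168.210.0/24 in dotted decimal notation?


/24 means 24 network bits, 8 host bits
Binary: 11111111111111111111111100000000
Mask: 255.255.255.0


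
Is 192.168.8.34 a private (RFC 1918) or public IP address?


RFC 1918 private ranges:
  10.0.0.0/8 (10.0.0.0 - 10.255.255.255)
  172.16.0.0/12 (172.16.0.0 - 172.31.255.255)
  192.168.0.0/16 (192.168.0.0 - 192.168.255.255)
Private (in 192.168.0.0/16)


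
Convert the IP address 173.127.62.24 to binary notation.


173 = 10101101
127 = 01111111
62 = 00111110
24 = 00011000
Binary: 10101101.01111111.00111110.00011000


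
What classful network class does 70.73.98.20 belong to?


First octet: 70
Binary: 01000110
0xxxxxxx -> Class A (1-126)
Class A, default mask 255.0.0.0 (/8)


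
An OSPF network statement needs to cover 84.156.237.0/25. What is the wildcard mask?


Subnet mask: 255.255.255.128
Wildcard = 255.255.255.255 - subnet mask
255 - 255 = 0
255 - 255 = 0
255 - 255 = 0
255 - 128 = 127
Wildcard: 0.0.0.127


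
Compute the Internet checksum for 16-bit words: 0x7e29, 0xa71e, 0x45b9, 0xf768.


Sum all words (with carry folding):
+ 0x7e29 = 0x7e29
+ 0xa71e = 0x2548
+ 0x45b9 = 0x6b01
+ 0xf768 = 0x626a
One's complement: ~0x626a
Checksum = 0x9d95


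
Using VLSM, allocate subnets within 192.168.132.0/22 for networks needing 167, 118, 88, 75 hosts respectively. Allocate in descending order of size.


167 hosts -> /24 (254 usable): 192.168.132.0/24
118 hosts -> /25 (126 usable): 192.168.133.0/25
88 hosts -> /25 (126 usable): 192.168.133.128/25
75 hosts -> /25 (126 usable): 192.168.134.0/25
Allocation: 192.168.132.0/24 (167 hosts, 254 usable); 192.168.133.0/25 (118 hosts, 126 usable); 192.168.133.128/25 (88 hosts, 126 usable); 192.168.134.0/25 (75 hosts, 126 usable)


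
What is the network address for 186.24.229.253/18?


IP:   10111010.00011000.11100101.11111101
Mask: 11111111.11111111.11000000.00000000
AND operation:
Net:  10111010.00011000.11000000.00000000
Network: 186.24.192.0/18


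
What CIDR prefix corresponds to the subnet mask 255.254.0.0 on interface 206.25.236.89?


Binary: 11111111.11111110.00000000.00000000
Count leading 1s
Prefix: /15


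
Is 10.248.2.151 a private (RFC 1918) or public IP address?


RFC 1918 private ranges:
  10.0.0.0/8 (10.0.0.0 - 10.255.255.255)
  172.16.0.0/12 (172.16.0.0 - 172.31.255.255)
  192.168.0.0/16 (192.168.0.0 - 192.168.255.255)
Private (in 10.0.0.0/8)


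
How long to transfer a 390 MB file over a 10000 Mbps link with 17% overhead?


Effective throughput = 10000 * (1 - 17/100) = 8300 Mbps
File size in Mb = 390 * 8 = 3120 Mb
Time = 3120 / 8300
Time = 0.3759 seconds


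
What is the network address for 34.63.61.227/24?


IP:   00100010.00111111.00111101.11100011
Mask: 11111111.11111111.11111111.00000000
AND operation:
Net:  00100010.00111111.00111101.00000000
Network: 34.63.61.0/24


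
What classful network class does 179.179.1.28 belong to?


First octet: 179
Binary: 10110011
10xxxxxx -> Class B (128-191)
Class B, default mask 255.255.0.0 (/16)


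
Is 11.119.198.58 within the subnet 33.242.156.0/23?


Subnet network: 33.242.156.0
Test IP AND mask: 11.119.198.0
No, 11.119.198.58 is not in 33.242.156.0/23


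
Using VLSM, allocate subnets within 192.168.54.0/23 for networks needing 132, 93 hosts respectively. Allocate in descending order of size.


132 hosts -> /24 (254 usable): 192.168.54.0/24
93 hosts -> /25 (126 usable): 192.168.55.0/25
Allocation: 192.168.54.0/24 (132 hosts, 254 usable); 192.168.55.0/25 (93 hosts, 126 usable)


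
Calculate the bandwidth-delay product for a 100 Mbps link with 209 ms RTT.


BDP = bandwidth * RTT
= 100 Mbps * 209 ms
= 100 * 1e6 * 209 / 1000 bits
= 20900000 bits
= 2612500 bytes
= 2551.2695 KB
BDP = 20900000 bits (2612500 bytes)


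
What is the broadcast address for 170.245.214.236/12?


Network: 170.240.0.0/12
Host bits = 20
Set all host bits to 1:
Broadcast: 170.255.255.255


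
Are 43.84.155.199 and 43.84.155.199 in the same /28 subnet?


Mask: 255.255.255.240
43.84.155.199 AND mask = 43.84.155.192
43.84.155.199 AND mask = 43.84.155.192
Yes, same subnet (43.84.155.192)


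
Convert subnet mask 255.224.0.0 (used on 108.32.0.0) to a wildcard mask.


Subnet mask: 255.224.0.0
Wildcard = 255.255.255.255 - subnet mask
255 - 255 = 0
255 - 224 = 31
255 - 0 = 255
255 - 0 = 255
Wildcard: 0.31.255.255


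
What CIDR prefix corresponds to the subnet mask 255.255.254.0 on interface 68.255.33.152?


Binary: 11111111.11111111.11111110.00000000
Count leading 1s
Prefix: /23


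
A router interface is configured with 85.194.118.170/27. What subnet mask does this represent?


/27 means 27 network bits, 5 host bits
Binary: 11111111111111111111111111100000
Mask: 255.255.255.224


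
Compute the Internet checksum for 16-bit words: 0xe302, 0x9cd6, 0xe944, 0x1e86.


Sum all words (with carry folding):
+ 0xe302 = 0xe302
+ 0x9cd6 = 0x7fd9
+ 0xe944 = 0x691e
+ 0x1e86 = 0x87a4
One's complement: ~0x87a4
Checksum = 0x785b


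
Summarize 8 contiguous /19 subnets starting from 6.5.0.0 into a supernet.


Original prefix: /19
Number of subnets: 8 = 2^3
New prefix = 19 - 3 = 16
Supernet: 6.5.0.0/16


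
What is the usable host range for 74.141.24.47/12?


Network: 74.128.0.0
Broadcast: 74.143.255.255
First usable = network + 1
Last usable = broadcast - 1
Range: 74.128.0.1 to 74.143.255.254


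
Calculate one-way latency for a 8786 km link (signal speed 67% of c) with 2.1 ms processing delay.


Speed = 0.67 * 3e5 km/s = 201000 km/s
Propagation delay = 8786 / 201000 = 0.0437 s = 43.7114 ms
Processing delay = 2.1 ms
Total one-way latency = 45.8114 ms


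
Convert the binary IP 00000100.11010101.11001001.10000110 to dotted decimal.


00000100 = 4
11010101 = 213
11001001 = 201
10000110 = 134
IP: 4.213.201.134


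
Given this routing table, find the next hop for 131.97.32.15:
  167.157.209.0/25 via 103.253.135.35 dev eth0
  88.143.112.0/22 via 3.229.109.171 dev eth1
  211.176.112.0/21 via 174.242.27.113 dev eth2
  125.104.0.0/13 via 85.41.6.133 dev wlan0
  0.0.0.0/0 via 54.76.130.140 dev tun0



Longest prefix match for 131.97.32.15:
  /25 167.157.209.0: no
  /22 88.143.112.0: no
  /21 211.176.112.0: no
  /13 125.104.0.0: no
  /0 0.0.0.0: MATCH
Selected: next-hop 54.76.130.140 via tun0 (matched /0)


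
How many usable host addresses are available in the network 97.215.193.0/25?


Host bits = 32 - 25 = 7
Total addresses = 2^7 = 128
Usable = total - 2 (network and broadcast)
Usable hosts: 126


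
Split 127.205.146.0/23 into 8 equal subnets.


New prefix = 23 + 3 = 26
Each subnet has 64 addresses
  127.205.146.0/26
  127.205.146.64/26
  127.205.146.128/26
  127.205.146.192/26
  127.205.147.0/26
  127.205.147.64/26
  127.205.147.128/26
  127.205.147.192/26
Subnets: 127.205.146.0/26, 127.205.146.64/26, 127.205.146.128/26, 127.205.146.192/26, 127.205.147.0/26, 127.205.147.64/26, 127.205.147.128/26, 127.205.147.192/26


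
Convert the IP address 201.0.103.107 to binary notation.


201 = 11001001
0 = 00000000
103 = 01100111
107 = 01101011
Binary: 11001001.00000000.01100111.01101011


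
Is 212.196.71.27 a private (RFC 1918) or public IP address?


RFC 1918 private ranges:
  10.0.0.0/8 (10.0.0.0 - 10.255.255.255)
  172.16.0.0/12 (172.16.0.0 - 172.31.255.255)
  192.168.0.0/16 (192.168.0.0 - 192.168.255.255)
Public (not in any RFC 1918 range)


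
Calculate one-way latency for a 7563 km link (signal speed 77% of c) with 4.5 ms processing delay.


Speed = 0.77 * 3e5 km/s = 231000 km/s
Propagation delay = 7563 / 231000 = 0.0327 s = 32.7403 ms
Processing delay = 4.5 ms
Total one-way latency = 37.2403 ms


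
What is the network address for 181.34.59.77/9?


IP:   10110101.00100010.00111011.01001101
Mask: 11111111.10000000.00000000.00000000
AND operation:
Net:  10110101.00000000.00000000.00000000
Network: 181.0.0.0/9


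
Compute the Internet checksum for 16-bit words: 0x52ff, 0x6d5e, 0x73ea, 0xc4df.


Sum all words (with carry folding):
+ 0x52ff = 0x52ff
+ 0x6d5e = 0xc05d
+ 0x73ea = 0x3448
+ 0xc4df = 0xf927
One's complement: ~0xf927
Checksum = 0x06d8


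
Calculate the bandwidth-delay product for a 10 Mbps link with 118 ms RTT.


BDP = bandwidth * RTT
= 10 Mbps * 118 ms
= 10 * 1e6 * 118 / 1000 bits
= 1180000 bits
= 147500 bytes
= 144.043 KB
BDP = 1180000 bits (147500 bytes)


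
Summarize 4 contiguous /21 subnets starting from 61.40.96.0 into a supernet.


Original prefix: /21
Number of subnets: 4 = 2^2
New prefix = 21 - 2 = 19
Supernet: 61.40.96.0/19


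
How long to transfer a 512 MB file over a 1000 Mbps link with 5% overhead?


Effective throughput = 1000 * (1 - 5/100) = 950 Mbps
File size in Mb = 512 * 8 = 4096 Mb
Time = 4096 / 950
Time = 4.3116 seconds


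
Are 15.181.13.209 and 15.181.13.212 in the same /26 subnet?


Mask: 255.255.255.192
15.181.13.209 AND mask = 15.181.13.192
15.181.13.212 AND mask = 15.181.13.192
Yes, same subnet (15.181.13.192)


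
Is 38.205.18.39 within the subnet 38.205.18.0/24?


Subnet network: 38.205.18.0
Test IP AND mask: 38.205.18.0
Yes, 38.205.18.39 is in 38.205.18.0/24


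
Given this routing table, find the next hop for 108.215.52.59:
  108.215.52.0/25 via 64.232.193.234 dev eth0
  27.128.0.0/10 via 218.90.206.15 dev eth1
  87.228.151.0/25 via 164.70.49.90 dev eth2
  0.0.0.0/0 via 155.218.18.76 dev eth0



Longest prefix match for 108.215.52.59:
  /25 108.215.52.0: MATCH
  /10 27.128.0.0: no
  /25 87.228.151.0: no
  /0 0.0.0.0: MATCH
Selected: next-hop 64.232.193.234 via eth0 (matched /25)


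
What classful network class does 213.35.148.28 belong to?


First octet: 213
Binary: 11010101
110xxxxx -> Class C (192-223)
Class C, default mask 255.255.255.0 (/24)


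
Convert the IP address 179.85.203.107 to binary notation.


179 = 10110011
85 = 01010101
203 = 11001011
107 = 01101011
Binary: 10110011.01010101.11001011.01101011


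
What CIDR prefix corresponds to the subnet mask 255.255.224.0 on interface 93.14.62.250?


Binary: 11111111.11111111.11100000.00000000
Count leading 1s
Prefix: /19


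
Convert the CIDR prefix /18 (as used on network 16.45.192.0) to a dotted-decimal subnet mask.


/18 means 18 network bits, 14 host bits
Binary: 11111111111111111100000000000000
Mask: 255.255.192.0


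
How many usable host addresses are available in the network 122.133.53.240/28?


Host bits = 32 - 28 = 4
Total addresses = 2^4 = 16
Usable = total - 2 (network and broadcast)
Usable hosts: 14


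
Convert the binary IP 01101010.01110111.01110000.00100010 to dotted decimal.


01101010 = 106
01110111 = 119
01110000 = 112
00100010 = 34
IP: 106.119.112.34


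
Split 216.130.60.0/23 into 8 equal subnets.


New prefix = 23 + 3 = 26
Each subnet has 64 addresses
  216.130.60.0/26
  216.130.60.64/26
  216.130.60.128/26
  216.130.60.192/26
  216.130.61.0/26
  216.130.61.64/26
  216.130.61.128/26
  216.130.61.192/26
Subnets: 216.130.60.0/26, 216.130.60.64/26, 216.130.60.128/26, 216.130.60.192/26, 216.130.61.0/26, 216.130.61.64/26, 216.130.61.128/26, 216.130.61.192/26


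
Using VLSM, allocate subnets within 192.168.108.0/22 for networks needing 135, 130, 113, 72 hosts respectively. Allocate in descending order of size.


135 hosts -> /24 (254 usable): 192.168.108.0/24
130 hosts -> /24 (254 usable): 192.168.109.0/24
113 hosts -> /25 (126 usable): 192.168.110.0/25
72 hosts -> /25 (126 usable): 192.168.110.128/25
Allocation: 192.168.108.0/24 (135 hosts, 254 usable); 192.168.109.0/24 (130 hosts, 254 usable); 192.168.110.0/25 (113 hosts, 126 usable); 192.168.110.128/25 (72 hosts, 126 usable)


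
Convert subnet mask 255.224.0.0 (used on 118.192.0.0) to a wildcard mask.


Subnet mask: 255.224.0.0
Wildcard = 255.255.255.255 - subnet mask
255 - 255 = 0
255 - 224 = 31
255 - 0 = 255
255 - 0 = 255
Wildcard: 0.31.255.255


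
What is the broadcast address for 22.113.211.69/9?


Network: 22.0.0.0/9
Host bits = 23
Set all host bits to 1:
Broadcast: 22.127.255.255


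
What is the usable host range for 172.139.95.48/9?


Network: 172.128.0.0
Broadcast: 172.255.255.255
First usable = network + 1
Last usable = broadcast - 1
Range: 172.128.0.1 to 172.255.255.254


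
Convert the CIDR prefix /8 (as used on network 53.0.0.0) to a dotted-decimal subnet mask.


/8 means 8 network bits, 24 host bits
Binary: 11111111000000000000000000000000
Mask: 255.0.0.0


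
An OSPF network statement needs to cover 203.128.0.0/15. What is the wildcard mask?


Subnet mask: 255.254.0.0
Wildcard = 255.255.255.255 - subnet mask
255 - 255 = 0
255 - 254 = 1
255 - 0 = 255
255 - 0 = 255
Wildcard: 0.1.255.255


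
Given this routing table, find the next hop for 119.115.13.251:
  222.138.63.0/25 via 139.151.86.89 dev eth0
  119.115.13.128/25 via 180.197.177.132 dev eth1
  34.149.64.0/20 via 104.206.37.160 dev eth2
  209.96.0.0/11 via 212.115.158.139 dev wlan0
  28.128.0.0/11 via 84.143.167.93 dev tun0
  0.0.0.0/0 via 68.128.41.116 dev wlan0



Longest prefix match for 119.115.13.251:
  /25 222.138.63.0: no
  /25 119.115.13.128: MATCH
  /20 34.149.64.0: no
  /11 209.96.0.0: no
  /11 28.128.0.0: no
  /0 0.0.0.0: MATCH
Selected: next-hop 180.197.177.132 via eth1 (matched /25)


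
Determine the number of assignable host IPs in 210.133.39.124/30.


Host bits = 32 - 30 = 2
Total addresses = 2^2 = 4
Usable = total - 2 (network and broadcast)
Usable hosts: 2


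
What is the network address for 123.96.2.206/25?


IP:   01111011.01100000.00000010.11001110
Mask: 11111111.11111111.11111111.10000000
AND operation:
Net:  01111011.01100000.00000010.10000000
Network: 123.96.2.128/25


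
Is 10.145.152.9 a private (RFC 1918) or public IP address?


RFC 1918 private ranges:
  10.0.0.0/8 (10.0.0.0 - 10.255.255.255)
  172.16.0.0/12 (172.16.0.0 - 172.31.255.255)
  192.168.0.0/16 (192.168.0.0 - 192.168.255.255)
Private (in 10.0.0.0/8)


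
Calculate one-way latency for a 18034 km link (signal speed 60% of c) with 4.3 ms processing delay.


Speed = 0.6 * 3e5 km/s = 180000 km/s
Propagation delay = 18034 / 180000 = 0.1002 s = 100.1889 ms
Processing delay = 4.3 ms
Total one-way latency = 104.4889 ms


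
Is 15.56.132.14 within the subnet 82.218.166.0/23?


Subnet network: 82.218.166.0
Test IP AND mask: 15.56.132.0
No, 15.56.132.14 is not in 82.218.166.0/23


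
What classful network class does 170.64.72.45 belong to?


First octet: 170
Binary: 10101010
10xxxxxx -> Class B (128-191)
Class B, default mask 255.255.0.0 (/16)


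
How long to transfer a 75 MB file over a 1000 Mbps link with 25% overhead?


Effective throughput = 1000 * (1 - 25/100) = 750 Mbps
File size in Mb = 75 * 8 = 600 Mb
Time = 600 / 750
Time = 0.8 seconds


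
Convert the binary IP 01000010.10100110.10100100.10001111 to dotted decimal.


01000010 = 66
10100110 = 166
10100100 = 164
10001111 = 143
IP: 66.166.164.143


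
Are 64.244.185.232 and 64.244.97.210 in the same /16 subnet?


Mask: 255.255.0.0
64.244.185.232 AND mask = 64.244.0.0
64.244.97.210 AND mask = 64.244.0.0
Yes, same subnet (64.244.0.0)


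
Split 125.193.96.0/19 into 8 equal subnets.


New prefix = 19 + 3 = 22
Each subnet has 1024 addresses
  125.193.96.0/22
  125.193.100.0/22
  125.193.104.0/22
  125.193.108.0/22
  125.193.112.0/22
  125.193.116.0/22
  125.193.120.0/22
  125.193.124.0/22
Subnets: 125.193.96.0/22, 125.193.100.0/22, 125.193.104.0/22, 125.193.108.0/22, 125.193.112.0/22, 125.193.116.0/22, 125.193.120.0/22, 125.193.124.0/22


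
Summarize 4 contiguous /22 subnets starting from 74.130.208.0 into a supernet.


Original prefix: /22
Number of subnets: 4 = 2^2
New prefix = 22 - 2 = 20
Supernet: 74.130.208.0/20


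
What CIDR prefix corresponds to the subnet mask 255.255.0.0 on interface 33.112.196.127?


Binary: 11111111.11111111.00000000.00000000
Count leading 1s
Prefix: /16


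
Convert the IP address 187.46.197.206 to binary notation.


187 = 10111011
46 = 00101110
197 = 11000101
206 = 11001110
Binary: 10111011.00101110.11000101.11001110


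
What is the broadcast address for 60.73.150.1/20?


Network: 60.73.144.0/20
Host bits = 12
Set all host bits to 1:
Broadcast: 60.73.159.255


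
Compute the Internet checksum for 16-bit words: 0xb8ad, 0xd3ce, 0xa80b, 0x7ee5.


Sum all words (with carry folding):
+ 0xb8ad = 0xb8ad
+ 0xd3ce = 0x8c7c
+ 0xa80b = 0x3488
+ 0x7ee5 = 0xb36d
One's complement: ~0xb36d
Checksum = 0x4c92


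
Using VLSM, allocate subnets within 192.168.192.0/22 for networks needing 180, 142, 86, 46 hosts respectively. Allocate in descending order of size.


180 hosts -> /24 (254 usable): 192.168.192.0/24
142 hosts -> /24 (254 usable): 192.168.193.0/24
86 hosts -> /25 (126 usable): 192.168.194.0/25
46 hosts -> /26 (62 usable): 192.168.194.128/26
Allocation: 192.168.192.0/24 (180 hosts, 254 usable); 192.168.193.0/24 (142 hosts, 254 usable); 192.168.194.0/25 (86 hosts, 126 usable); 192.168.194.128/26 (46 hosts, 62 usable)


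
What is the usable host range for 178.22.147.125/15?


Network: 178.22.0.0
Broadcast: 178.23.255.255
First usable = network + 1
Last usable = broadcast - 1
Range: 178.22.0.1 to 178.23.255.254


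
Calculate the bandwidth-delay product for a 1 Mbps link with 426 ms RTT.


BDP = bandwidth * RTT
= 1 Mbps * 426 ms
= 1 * 1e6 * 426 / 1000 bits
= 426000 bits
= 53250 bytes
= 52.002 KB
BDP = 426000 bits (53250 bytes)


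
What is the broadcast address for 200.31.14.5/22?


Network: 200.31.12.0/22
Host bits = 10
Set all host bits to 1:
Broadcast: 200.31.15.255


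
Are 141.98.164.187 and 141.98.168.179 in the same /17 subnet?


Mask: 255.255.128.0
141.98.164.187 AND mask = 141.98.128.0
141.98.168.179 AND mask = 141.98.128.0
Yes, same subnet (141.98.128.0)


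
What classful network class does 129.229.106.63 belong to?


First octet: 129
Binary: 10000001
10xxxxxx -> Class B (128-191)
Class B, default mask 255.255.0.0 (/16)


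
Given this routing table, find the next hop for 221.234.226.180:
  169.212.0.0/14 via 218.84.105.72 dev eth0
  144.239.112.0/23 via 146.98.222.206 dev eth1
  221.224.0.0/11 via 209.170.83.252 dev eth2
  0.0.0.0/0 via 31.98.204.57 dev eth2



Longest prefix match for 221.234.226.180:
  /14 169.212.0.0: no
  /23 144.239.112.0: no
  /11 221.224.0.0: MATCH
  /0 0.0.0.0: MATCH
Selected: next-hop 209.170.83.252 via eth2 (matched /11)
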